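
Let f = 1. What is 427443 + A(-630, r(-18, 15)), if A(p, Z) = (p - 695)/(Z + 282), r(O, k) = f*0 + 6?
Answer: 123102259/288 ≈ 4.2744e+5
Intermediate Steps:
r(O, k) = 6 (r(O, k) = 1*0 + 6 = 0 + 6 = 6)
A(p, Z) = (-695 + p)/(282 + Z)
427443 + A(-630, r(-18, 15)) = 427443 + (-695 - 630)/(282 + 6) = 427443 - 1325/288 = 123102259/288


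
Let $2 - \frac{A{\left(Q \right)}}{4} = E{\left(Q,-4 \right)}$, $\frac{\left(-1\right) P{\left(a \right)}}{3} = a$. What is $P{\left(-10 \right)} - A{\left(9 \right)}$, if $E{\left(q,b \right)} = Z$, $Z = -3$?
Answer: $10$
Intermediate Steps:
$P{\left(a \right)} = - 3 a$
$E{\left(q,b \right)} = -3$
$A{\left(Q \right)} = 20$ ($A{\left(Q \right)} = 8 - -12 = 8 + 12 = 20$)
$P{\left(-10 \right)} - A{\left(9 \right)} = \left(-3\right) \left(-10\right) - 20 = 30 - 20 = 10$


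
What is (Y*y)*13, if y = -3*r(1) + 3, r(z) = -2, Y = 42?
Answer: 4914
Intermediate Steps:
y = 9 (y = -3*(-2) + 3 = 6 + 3 = 9)
(Y*y)*13 = (42*9)*13 = 378*13 = 4914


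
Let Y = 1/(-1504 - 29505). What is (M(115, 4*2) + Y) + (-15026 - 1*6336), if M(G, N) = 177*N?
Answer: -618505515/31009 ≈ -19946.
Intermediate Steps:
Y = -1/31009 (Y = 1/(-31009) = -1/31009 ≈ -3.2249e-5)
(M(115, 4*2) + Y) + (-15026 - 1*6336) = (177*(4*2) - 1/31009) + (-15026 - 1*6336) = (177*8 - 1/31009) + (-15026 - 6336) = (1416 - 1/31009) - 21362 = 43908743/31009 - 21362 = -618505515/31009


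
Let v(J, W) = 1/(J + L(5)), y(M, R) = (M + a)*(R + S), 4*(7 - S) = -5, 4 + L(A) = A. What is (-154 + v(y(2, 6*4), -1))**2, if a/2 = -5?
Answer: 1566497241/66049 ≈ 23717.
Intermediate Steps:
L(A) = -4 + A
S = 33/4 (S = 7 - 1/4*(-5) = 7 + 5/4 = 33/4 ≈ 8.2500)
a = -10 (a = 2*(-5) = -10)
y(M, R) = (-10 + M)*(33/4 + R) (y(M, R) = (M - 10)*(R + 33/4) = (-10 + M)*(33/4 + R))
v(J, W) = 1/(1 + J) (v(J, W) = 1/(J + (-4 + 5)) = 1/(J + 1) = 1/(1 + J))
(-154 + v(y(2, 6*4), -1))**2 = (-154 + 1/(1 + (-165/2 - 60*4 + (33/4)*2 + 2*(6*4))))**2 = (-154 + 1/(1 + (-165/2 - 10*24 + 33/2 + 2*24)))**2 = (-154 + 1/(1 + (-165/2 - 240 + 33/2 + 48)))**2 = (-154 + 1/(1 - 258))**2 = (-154 + 1/(-257))**2 = (-154 - 1/257)**2 = (-39579/257)**2 = 1566497241/66049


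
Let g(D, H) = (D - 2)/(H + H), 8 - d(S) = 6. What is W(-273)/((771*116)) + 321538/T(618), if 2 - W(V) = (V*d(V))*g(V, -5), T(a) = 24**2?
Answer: 1198571765/2146464 ≈ 558.39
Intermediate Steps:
d(S) = 2 (d(S) = 8 - 1*6 = 8 - 6 = 2)
g(D, H) = (-2 + D)/(2*H) (g(D, H) = (-2 + D)/((2*H)) = (-2 + D)*(1/(2*H)) = (-2 + D)/(2*H))
T(a) = 576
W(V) = 2 - 2*V*(1/5 - V/10) (W(V) = 2 - V*2*(1/2)*(-2 + V)/(-5) = 2 - 2*V*(1/2)*(-1/5)*(-2 + V) = 2 - 2*V*(1/5 - V/10))
W(-273)/((771*116)) + 321538/T(618) = (2 + (1/5)*(-273)*(-2 - 273))/((771*116)) + 321538/576 = (2 + (1/5)*(-273)*(-275))/89436 + 321538*(1/576) = (2 + 15015)*(1/89436) + 160769/288 = 15017*(1/89436) + 160769/288 = 15017/89436 + 160769/288 = 1198571765/2146464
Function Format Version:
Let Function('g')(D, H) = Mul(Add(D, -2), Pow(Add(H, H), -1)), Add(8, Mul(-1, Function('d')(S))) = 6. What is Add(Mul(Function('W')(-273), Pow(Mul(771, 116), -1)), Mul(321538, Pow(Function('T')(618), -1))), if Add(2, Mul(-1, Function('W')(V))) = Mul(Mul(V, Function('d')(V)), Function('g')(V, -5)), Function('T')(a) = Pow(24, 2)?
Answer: Rational(1198571765, 2146464) ≈ 558.39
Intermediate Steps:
Function('d')(S) = 2 (Function('d')(S) = Add(8, Mul(-1, 6)) = Add(8, -6) = 2)
Function('g')(D, H) = Mul(Rational(1, 2), Pow(H, -1), Add(-2, D)) (Function('g')(D, H) = Mul(Add(-2, D), Pow(Mul(2, H), -1)) = Mul(Add(-2, D), Mul(Rational(1, 2), Pow(H, -1))) = Mul(Rational(1, 2), Pow(H, -1), Add(-2, D)))
Function('T')(a) = 576
Function('W')(V) = Add(2, Mul(-2, V, Add(Rational(1, 5), Mul(Rational(-1, 10), V)))) (Function('W')(V) = Add(2, Mul(-1, Mul(Mul(V, 2), Mul(Rational(1, 2), Pow(-5, -1), Add(-2, V))))) = Add(2, Mul(-1, Mul(Mul(2, V), Mul(Rational(1, 2), Rational(-1, 5), Add(-2, V))))) = Add(2, Mul(-1, Mul(Mul(2, V), Add(Rational(1, 5), Mul(Rational(-1, 10), V))))) = Add(2, Mul(-1, Mul(2, V, Add(Rational(1, 5), Mul(Rational(-1, 10), V))))) = Add(2, Mul(-2, V, Add(Rational(1, 5), Mul(Rational(-1, 10), V)))))
Add(Mul(Function('W')(-273), Pow(Mul(771, 116), -1)), Mul(321538, Pow(Function('T')(618), -1))) = Add(Mul(Add(2, Mul(Rational(1, 5), -273, Add(-2, -273))), Pow(Mul(771, 116), -1)), Mul(321538, Pow(576, -1))) = Add(Mul(Add(2, Mul(Rational(1, 5), -273, -275)), Pow(89436, -1)), Mul(321538, Rational(1, 576))) = Add(Mul(Add(2, 15015), Rational(1, 89436)), Rational(160769, 288)) = Add(Mul(15017, Rational(1, 89436)), Rational(160769, 288)) = Add(Rational(15017, 89436), Rational(160769, 288)) = Rational(1198571765, 2146464)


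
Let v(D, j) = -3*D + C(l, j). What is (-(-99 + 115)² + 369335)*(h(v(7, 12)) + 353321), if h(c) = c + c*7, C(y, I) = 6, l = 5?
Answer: 130359071879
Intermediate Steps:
v(D, j) = 6 - 3*D (v(D, j) = -3*D + 6 = 6 - 3*D)
h(c) = 8*c (h(c) = c + 7*c = 8*c)
(-(-99 + 115)² + 369335)*(h(v(7, 12)) + 353321) = (-(-99 + 115)² + 369335)*(8*(6 - 3*7) + 353321) = (-1*16² + 369335)*(8*(6 - 21) + 353321) = (-1*256 + 369335)*(8*(-15) + 353321) = (-256 + 369335)*(-120 + 353321) = 369079*353201 = 130359071879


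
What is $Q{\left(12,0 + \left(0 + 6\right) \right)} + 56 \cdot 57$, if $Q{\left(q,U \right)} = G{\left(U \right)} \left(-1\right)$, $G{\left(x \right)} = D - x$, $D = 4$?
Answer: $3194$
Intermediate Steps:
$G{\left(x \right)} = 4 - x$
$Q{\left(q,U \right)} = -4 + U$ ($Q{\left(q,U \right)} = \left(4 - U\right) \left(-1\right) = -4 + U$)
$Q{\left(12,0 + \left(0 + 6\right) \right)} + 56 \cdot 57 = \left(-4 + \left(0 + \left(0 + 6\right)\right)\right) + 56 \cdot 57 = \left(-4 + \left(0 + 6\right)\right) + 3192 = \left(-4 + 6\right) + 3192 = 2 + 3192 = 3194$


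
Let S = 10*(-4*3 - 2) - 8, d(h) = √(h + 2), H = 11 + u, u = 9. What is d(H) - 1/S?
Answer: 1/148 + √22 ≈ 4.6972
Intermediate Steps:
H = 20 (H = 11 + 9 = 20)
d(h) = √(2 + h)
S = -148 (S = 10*(-12 - 2) - 8 = 10*(-14) - 8 = -140 - 8 = -148)
d(H) - 1/S = √(2 + 20) - 1/(-148) = √22 - 1*(-1/148) = √22 + 1/148 = 1/148 + √22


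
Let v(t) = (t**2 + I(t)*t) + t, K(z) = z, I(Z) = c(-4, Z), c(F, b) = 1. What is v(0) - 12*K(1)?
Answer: -12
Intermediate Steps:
I(Z) = 1
v(t) = t**2 + 2*t (v(t) = (t**2 + 1*t) + t = (t**2 + t) + t = (t + t**2) + t = t**2 + 2*t)
v(0) - 12*K(1) = 0*(2 + 0) - 12*1 = 0*2 - 12 = 0 - 12 = -12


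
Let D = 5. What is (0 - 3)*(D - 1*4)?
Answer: -3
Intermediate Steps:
(0 - 3)*(D - 1*4) = (0 - 3)*(5 - 1*4) = -3*(5 - 4) = -3*1 = -3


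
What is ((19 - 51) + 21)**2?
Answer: 121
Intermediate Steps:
((19 - 51) + 21)**2 = (-32 + 21)**2 = (-11)**2 = 121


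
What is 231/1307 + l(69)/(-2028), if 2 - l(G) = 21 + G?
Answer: 145871/662649 ≈ 0.22013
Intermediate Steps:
l(G) = -19 - G (l(G) = 2 - (21 + G) = 2 + (-21 - G) = -19 - G)
231/1307 + l(69)/(-2028) = 231/1307 + (-19 - 1*69)/(-2028) = 231*(1/1307) + (-19 - 69)*(-1/2028) = 231/1307 - 88*(-1/2028) = 231/1307 + 22/507 = 145871/662649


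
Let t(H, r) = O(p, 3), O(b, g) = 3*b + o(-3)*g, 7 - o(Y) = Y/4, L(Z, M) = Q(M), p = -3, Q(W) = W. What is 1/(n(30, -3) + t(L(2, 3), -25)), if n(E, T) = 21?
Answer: 4/141 ≈ 0.028369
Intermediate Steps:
L(Z, M) = M
o(Y) = 7 - Y/4
O(b, g) = 3*b + 31*g/4 (O(b, g) = 3*b + (7 - 1/4*(-3))*g = 3*b + (7 + 3/4)*g = 3*b + 31*g/4)
t(H, r) = 57/4 (t(H, r) = 3*(-3) + (31/4)*3 = -9 + 93/4 = 57/4)
1/(n(30, -3) + t(L(2, 3), -25)) = 1/(21 + 57/4) = 1/(141/4) = 4/141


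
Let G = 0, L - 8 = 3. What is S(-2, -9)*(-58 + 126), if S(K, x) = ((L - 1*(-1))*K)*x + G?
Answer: 14688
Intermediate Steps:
L = 11 (L = 8 + 3 = 11)
S(K, x) = 12*K*x (S(K, x) = ((11 - 1*(-1))*K)*x + 0 = ((11 + 1)*K)*x + 0 = (12*K)*x + 0 = 12*K*x + 0 = 12*K*x)
S(-2, -9)*(-58 + 126) = (12*(-2)*(-9))*(-58 + 126) = 216*68 = 14688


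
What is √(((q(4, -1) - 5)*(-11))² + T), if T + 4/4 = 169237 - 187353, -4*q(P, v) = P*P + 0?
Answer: 6*I*√231 ≈ 91.192*I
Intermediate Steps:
q(P, v) = -P²/4 (q(P, v) = -(P*P + 0)/4 = -(P² + 0)/4 = -P²/4)
T = -18117 (T = -1 + (169237 - 187353) = -1 - 18116 = -18117)
√(((q(4, -1) - 5)*(-11))² + T) = √(((-¼*4² - 5)*(-11))² - 18117) = √(((-¼*16 - 5)*(-11))² - 18117) = √(((-4 - 5)*(-11))² - 18117) = √((-9*(-11))² - 18117) = √(99² - 18117) = √(9801 - 18117) = √(-8316) = 6*I*√231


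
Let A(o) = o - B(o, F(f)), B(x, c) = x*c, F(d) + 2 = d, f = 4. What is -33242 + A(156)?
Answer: -33398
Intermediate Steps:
F(d) = -2 + d
B(x, c) = c*x
A(o) = -o (A(o) = o - (-2 + 4)*o = o - 2*o = -o)
-33242 + A(156) = -33242 - 1*156 = -33242 - 156 = -33398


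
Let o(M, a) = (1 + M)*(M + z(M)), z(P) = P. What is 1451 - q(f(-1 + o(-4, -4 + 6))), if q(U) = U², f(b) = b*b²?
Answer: -148034438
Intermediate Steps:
o(M, a) = 2*M*(1 + M) (o(M, a) = (1 + M)*(M + M) = (1 + M)*(2*M) = 2*M*(1 + M))
f(b) = b³
1451 - q(f(-1 + o(-4, -4 + 6))) = 1451 - ((-1 + 2*(-4)*(1 - 4))³)² = 1451 - ((-1 + 2*(-4)*(-3))³)² = 1451 - ((-1 + 24)³)² = 1451 - (23³)² = 1451 - 1*12167² = 1451 - 1*148035889 = 1451 - 148035889 = -148034438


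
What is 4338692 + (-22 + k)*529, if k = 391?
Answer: 4533893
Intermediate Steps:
4338692 + (-22 + k)*529 = 4338692 + (-22 + 391)*529 = 4338692 + 369*529 = 4338692 + 195201 = 4533893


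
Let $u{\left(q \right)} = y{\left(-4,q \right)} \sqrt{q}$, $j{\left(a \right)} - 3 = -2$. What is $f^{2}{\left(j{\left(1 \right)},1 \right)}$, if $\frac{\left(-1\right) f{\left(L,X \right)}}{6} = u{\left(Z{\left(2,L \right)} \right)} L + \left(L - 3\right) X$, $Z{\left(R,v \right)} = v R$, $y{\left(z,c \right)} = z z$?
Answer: $18576 - 2304 \sqrt{2} \approx 15318.0$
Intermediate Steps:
$y{\left(z,c \right)} = z^{2}$
$Z{\left(R,v \right)} = R v$
$j{\left(a \right)} = 1$ ($j{\left(a \right)} = 3 - 2 = 1$)
$u{\left(q \right)} = 16 \sqrt{q}$ ($u{\left(q \right)} = \left(-4\right)^{2} \sqrt{q} = 16 \sqrt{q}$)
$f{\left(L,X \right)} = - 96 \sqrt{2} L^{\frac{3}{2}} - 6 X \left(-3 + L\right)$ ($f{\left(L,X \right)} = - 6 \left(16 \sqrt{2 L} L + \left(L - 3\right) X\right) = - 6 \left(16 \sqrt{2} \sqrt{L} L + \left(-3 + L\right) X\right) = - 6 \left(16 \sqrt{2} \sqrt{L} L + X \left(-3 + L\right)\right) = - 6 \left(16 \sqrt{2} L^{\frac{3}{2}} + X \left(-3 + L\right)\right) = - 6 \left(X \left(-3 + L\right) + 16 \sqrt{2} L^{\frac{3}{2}}\right) = - 96 \sqrt{2} L^{\frac{3}{2}} - 6 X \left(-3 + L\right)$)
$f^{2}{\left(j{\left(1 \right)},1 \right)} = \left(18 \cdot 1 - 96 \sqrt{2} \cdot 1^{\frac{3}{2}} - 6 \cdot 1\right)^{2} = \left(18 - 96 \sqrt{2} \cdot 1 - 6\right)^{2} = \left(18 - 96 \sqrt{2} - 6\right)^{2} = \left(12 - 96 \sqrt{2}\right)^{2}$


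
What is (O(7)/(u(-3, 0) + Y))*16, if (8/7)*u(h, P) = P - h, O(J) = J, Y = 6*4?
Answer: 896/213 ≈ 4.2066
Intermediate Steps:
Y = 24
u(h, P) = -7*h/8 + 7*P/8 (u(h, P) = 7*(P - h)/8 = -7*h/8 + 7*P/8)
(O(7)/(u(-3, 0) + Y))*16 = (7/((-7/8*(-3) + (7/8)*0) + 24))*16 = (7/((21/8 + 0) + 24))*16 = (7/(21/8 + 24))*16 = (7/(213/8))*16 = ((8/213)*7)*16 = (56/213)*16 = 896/213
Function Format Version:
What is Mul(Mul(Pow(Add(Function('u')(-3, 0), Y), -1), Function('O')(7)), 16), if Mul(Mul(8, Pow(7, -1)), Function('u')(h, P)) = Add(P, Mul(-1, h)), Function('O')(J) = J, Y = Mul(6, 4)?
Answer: Rational(896, 213) ≈ 4.2066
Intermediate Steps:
Y = 24
Function('u')(h, P) = Add(Mul(Rational(-7, 8), h), Mul(Rational(7, 8), P)) (Function('u')(h, P) = Mul(Rational(7, 8), Add(P, Mul(-1, h))) = Add(Mul(Rational(-7, 8), h), Mul(Rational(7, 8), P)))
Mul(Mul(Pow(Add(Function('u')(-3, 0), Y), -1), Function('O')(7)), 16) = Mul(Mul(Pow(Add(Add(Mul(Rational(-7, 8), -3), Mul(Rational(7, 8), 0)), 24), -1), 7), 16) = Mul(Mul(Pow(Add(Add(Rational(21, 8), 0), 24), -1), 7), 16) = Mul(Mul(Pow(Add(Rational(21, 8), 24), -1), 7), 16) = Mul(Mul(Pow(Rational(213, 8), -1), 7), 16) = Mul(Mul(Rational(8, 213), 7), 16) = Mul(Rational(56, 213), 16) = Rational(896, 213)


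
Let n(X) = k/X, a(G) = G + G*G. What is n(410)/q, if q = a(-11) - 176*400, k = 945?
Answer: -21/640420 ≈ -3.2791e-5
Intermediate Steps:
a(G) = G + G²
n(X) = 945/X
q = -70290 (q = -11*(1 - 11) - 176*400 = -11*(-10) - 70400 = 110 - 70400 = -70290)
n(410)/q = (945/410)/(-70290) = (945*(1/410))*(-1/70290) = (189/82)*(-1/70290) = -21/640420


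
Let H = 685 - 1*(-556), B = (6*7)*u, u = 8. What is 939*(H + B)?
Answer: 1480803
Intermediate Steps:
B = 336 (B = (6*7)*8 = 42*8 = 336)
H = 1241 (H = 685 + 556 = 1241)
939*(H + B) = 939*(1241 + 336) = 939*1577 = 1480803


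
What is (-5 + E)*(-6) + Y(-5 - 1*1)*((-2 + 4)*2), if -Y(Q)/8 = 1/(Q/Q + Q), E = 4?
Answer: 62/5 ≈ 12.400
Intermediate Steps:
Y(Q) = -8/(1 + Q) (Y(Q) = -8/(Q/Q + Q) = -8/(1 + Q))
(-5 + E)*(-6) + Y(-5 - 1*1)*((-2 + 4)*2) = (-5 + 4)*(-6) + (-8/(1 + (-5 - 1*1)))*((-2 + 4)*2) = -1*(-6) + (-8/(1 + (-5 - 1)))*(2*2) = 6 - 8/(1 - 6)*4 = 6 - 8/(-5)*4 = 6 - 8*(-⅕)*4 = 6 + (8/5)*4 = 6 + 32/5 = 62/5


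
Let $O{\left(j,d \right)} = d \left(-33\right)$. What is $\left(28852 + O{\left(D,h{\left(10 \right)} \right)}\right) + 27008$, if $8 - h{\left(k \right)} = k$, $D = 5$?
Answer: $55926$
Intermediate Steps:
$h{\left(k \right)} = 8 - k$
$O{\left(j,d \right)} = - 33 d$
$\left(28852 + O{\left(D,h{\left(10 \right)} \right)}\right) + 27008 = \left(28852 - 33 \left(8 - 10\right)\right) + 27008 = \left(28852 - -66\right) + 27008 = \left(28852 + 66\right) + 27008 = 28918 + 27008 = 55926$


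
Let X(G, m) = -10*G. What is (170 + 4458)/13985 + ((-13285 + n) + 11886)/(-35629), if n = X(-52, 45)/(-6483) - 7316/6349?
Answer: 7593024132432689/20509140135377355 ≈ 0.37023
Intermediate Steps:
n = -50731108/41160567 (n = -10*(-52)/(-6483) - 7316/6349 = 520*(-1/6483) - 7316*1/6349 = -520/6483 - 7316/6349 = -50731108/41160567 ≈ -1.2325)
(170 + 4458)/13985 + ((-13285 + n) + 11886)/(-35629) = (170 + 4458)/13985 + ((-13285 - 50731108/41160567) + 11886)/(-35629) = 4628*(1/13985) + (-546868863703/41160567 + 11886)*(-1/35629) = 4628/13985 - 57634364341/41160567*(-1/35629) = 4628/13985 + 57634364341/1466509841643 = 7593024132432689/20509140135377355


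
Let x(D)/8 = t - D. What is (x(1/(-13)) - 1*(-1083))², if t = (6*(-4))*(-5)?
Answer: 705805489/169 ≈ 4.1764e+6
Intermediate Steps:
t = 120 (t = -24*(-5) = 120)
x(D) = 960 - 8*D (x(D) = 8*(120 - D) = 960 - 8*D)
(x(1/(-13)) - 1*(-1083))² = ((960 - 8/(-13)) - 1*(-1083))² = ((960 - 8*(-1/13)) + 1083)² = ((960 + 8/13) + 1083)² = (12488/13 + 1083)² = (26567/13)² = 705805489/169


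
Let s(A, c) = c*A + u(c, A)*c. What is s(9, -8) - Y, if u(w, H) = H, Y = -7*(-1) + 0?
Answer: -151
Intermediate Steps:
Y = 7 (Y = 7 + 0 = 7)
s(A, c) = 2*A*c (s(A, c) = c*A + A*c = A*c + A*c = 2*A*c)
s(9, -8) - Y = 2*9*(-8) - 1*7 = -144 - 7 = -151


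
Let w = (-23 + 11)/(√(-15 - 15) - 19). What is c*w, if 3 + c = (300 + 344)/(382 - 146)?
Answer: -3648/23069 - 192*I*√30/23069 ≈ -0.15813 - 0.045586*I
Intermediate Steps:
w = -12/(-19 + I*√30) (w = -12/(√(-30) - 19) = -12/(I*√30 - 19) = -12/(-19 + I*√30) ≈ 0.58312 + 0.1681*I)
c = -16/59 (c = -3 + (300 + 344)/(382 - 146) = -3 + 644/236 = -3 + 644*(1/236) = -3 + 161/59 = -16/59 ≈ -0.27119)
c*w = -16*(228/391 + 12*I*√30/391)/59 = -3648/23069 - 192*I*√30/23069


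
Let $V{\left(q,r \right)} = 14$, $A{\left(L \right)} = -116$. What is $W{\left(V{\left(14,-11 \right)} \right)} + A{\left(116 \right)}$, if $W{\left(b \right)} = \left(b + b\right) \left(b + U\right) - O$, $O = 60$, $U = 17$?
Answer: $692$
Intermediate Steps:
$W{\left(b \right)} = -60 + 2 b \left(17 + b\right)$ ($W{\left(b \right)} = \left(b + b\right) \left(b + 17\right) - 60 = 2 b \left(17 + b\right) - 60 = -60 + 2 b \left(17 + b\right)$)
$W{\left(V{\left(14,-11 \right)} \right)} + A{\left(116 \right)} = \left(-60 + 2 \cdot 14^{2} + 34 \cdot 14\right) - 116 = \left(-60 + 2 \cdot 196 + 476\right) - 116 = \left(-60 + 392 + 476\right) - 116 = 808 - 116 = 692$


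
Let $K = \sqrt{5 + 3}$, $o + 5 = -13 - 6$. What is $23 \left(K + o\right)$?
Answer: $-552 + 46 \sqrt{2} \approx -486.95$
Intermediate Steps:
$o = -24$ ($o = -5 - 19 = -24$)
$K = 2 \sqrt{2}$ ($K = \sqrt{8} = 2 \sqrt{2} \approx 2.8284$)
$23 \left(K + o\right) = 23 \left(2 \sqrt{2} - 24\right) = 23 \left(-24 + 2 \sqrt{2}\right) = -552 + 46 \sqrt{2}$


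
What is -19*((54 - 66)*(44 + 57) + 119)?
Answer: 20767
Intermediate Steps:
-19*((54 - 66)*(44 + 57) + 119) = -19*(-12*101 + 119) = -19*(-1212 + 119) = -19*(-1093) = 20767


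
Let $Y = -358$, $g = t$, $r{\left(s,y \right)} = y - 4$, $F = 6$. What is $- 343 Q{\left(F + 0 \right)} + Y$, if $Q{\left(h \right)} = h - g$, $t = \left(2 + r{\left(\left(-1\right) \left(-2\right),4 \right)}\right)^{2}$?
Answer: $-1044$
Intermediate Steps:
$r{\left(s,y \right)} = -4 + y$
$t = 4$ ($t = \left(2 + \left(-4 + 4\right)\right)^{2} = \left(2 + 0\right)^{2} = 2^{2} = 4$)
$g = 4$
$Q{\left(h \right)} = -4 + h$ ($Q{\left(h \right)} = h - 4 = -4 + h$)
$- 343 Q{\left(F + 0 \right)} + Y = - 343 \left(-4 + \left(6 + 0\right)\right) - 358 = - 343 \left(-4 + 6\right) - 358 = \left(-343\right) 2 - 358 = -686 - 358 = -1044$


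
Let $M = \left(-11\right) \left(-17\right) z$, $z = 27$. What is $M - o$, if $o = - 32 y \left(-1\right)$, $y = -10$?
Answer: $5369$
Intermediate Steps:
$o = -320$ ($o = \left(-32\right) \left(-10\right) \left(-1\right) = 320 \left(-1\right) = -320$)
$M = 5049$ ($M = \left(-11\right) \left(-17\right) 27 = 187 \cdot 27 = 5049$)
$M - o = 5049 - -320 = 5049 + 320 = 5369$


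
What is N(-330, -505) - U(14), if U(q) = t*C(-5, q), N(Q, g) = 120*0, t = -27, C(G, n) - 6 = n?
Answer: 540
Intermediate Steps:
C(G, n) = 6 + n
N(Q, g) = 0
U(q) = -162 - 27*q (U(q) = -27*(6 + q) = -162 - 27*q)
N(-330, -505) - U(14) = 0 - (-162 - 27*14) = 0 - (-162 - 378) = 0 - 1*(-540) = 0 + 540 = 540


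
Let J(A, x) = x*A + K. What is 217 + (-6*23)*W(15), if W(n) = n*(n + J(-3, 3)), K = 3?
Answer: -18413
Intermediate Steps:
J(A, x) = 3 + A*x (J(A, x) = x*A + 3 = A*x + 3 = 3 + A*x)
W(n) = n*(-6 + n) (W(n) = n*(n + (3 - 3*3)) = n*(n + (3 - 9)) = n*(n - 6) = n*(-6 + n))
217 + (-6*23)*W(15) = 217 + (-6*23)*(15*(-6 + 15)) = 217 - 2070*9 = 217 - 138*135 = 217 - 18630 = -18413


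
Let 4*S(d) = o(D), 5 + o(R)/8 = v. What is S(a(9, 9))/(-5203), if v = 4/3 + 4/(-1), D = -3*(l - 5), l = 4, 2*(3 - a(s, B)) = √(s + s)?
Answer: 46/15609 ≈ 0.0029470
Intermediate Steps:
a(s, B) = 3 - √2*√s/2 (a(s, B) = 3 - √(s + s)/2 = 3 - √2*√s/2)
D = 3 (D = -3*(4 - 5) = -3*(-1) = 3)
v = -8/3 (v = 4*(⅓) + 4*(-1) = 4/3 - 4 = -8/3 ≈ -2.6667)
o(R) = -184/3 (o(R) = -40 + 8*(-8/3) = -40 - 64/3 = -184/3)
S(d) = -46/3 (S(d) = (¼)*(-184/3) = -46/3)
S(a(9, 9))/(-5203) = -46/3/(-5203) = -46/3*(-1/5203) = 46/15609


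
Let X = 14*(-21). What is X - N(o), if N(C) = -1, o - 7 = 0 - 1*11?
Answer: -293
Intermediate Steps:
o = -4 (o = 7 + (0 - 1*11) = 7 + (0 - 11) = 7 - 11 = -4)
X = -294
X - N(o) = -294 - 1*(-1) = -294 + 1 = -293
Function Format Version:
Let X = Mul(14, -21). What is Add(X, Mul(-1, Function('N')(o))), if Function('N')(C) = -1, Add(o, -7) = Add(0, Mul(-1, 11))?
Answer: -293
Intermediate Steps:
o = -4 (o = Add(7, Add(0, Mul(-1, 11))) = Add(7, Add(0, -11)) = Add(7, -11) = -4)
X = -294
Add(X, Mul(-1, Function('N')(o))) = Add(-294, Mul(-1, -1)) = Add(-294, 1) = -293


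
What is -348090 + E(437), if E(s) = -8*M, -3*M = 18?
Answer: -348042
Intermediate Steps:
M = -6 (M = -⅓*18 = -6)
E(s) = 48 (E(s) = -8*(-6) = 48)
-348090 + E(437) = -348090 + 48 = -348042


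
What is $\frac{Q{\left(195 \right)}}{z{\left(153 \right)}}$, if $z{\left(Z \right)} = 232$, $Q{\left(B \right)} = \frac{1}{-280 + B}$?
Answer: $- \frac{1}{19720} \approx -5.071 \cdot 10^{-5}$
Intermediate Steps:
$\frac{Q{\left(195 \right)}}{z{\left(153 \right)}} = \frac{1}{\left(-280 + 195\right) 232} = \frac{1}{-85} \cdot \frac{1}{232} = \left(- \frac{1}{85}\right) \frac{1}{232} = - \frac{1}{19720}$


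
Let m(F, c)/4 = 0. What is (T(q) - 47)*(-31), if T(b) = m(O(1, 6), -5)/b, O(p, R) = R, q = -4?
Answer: 1457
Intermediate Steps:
m(F, c) = 0 (m(F, c) = 4*0 = 0)
T(b) = 0 (T(b) = 0/b = 0)
(T(q) - 47)*(-31) = (0 - 47)*(-31) = -47*(-31) = 1457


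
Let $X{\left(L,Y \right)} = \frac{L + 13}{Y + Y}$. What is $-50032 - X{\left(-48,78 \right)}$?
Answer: $- \frac{7804957}{156} \approx -50032.0$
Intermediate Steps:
$X{\left(L,Y \right)} = \frac{13 + L}{2 Y}$
$-50032 - X{\left(-48,78 \right)} = -50032 - \frac{13 - 48}{2 \cdot 78} = -50032 - \frac{1}{2} \cdot \frac{1}{78} \left(-35\right) = -50032 - - \frac{35}{156} = -50032 + \frac{35}{156} = - \frac{7804957}{156}$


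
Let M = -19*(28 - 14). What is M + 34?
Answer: -232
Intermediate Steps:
M = -266 (M = -19*14 = -266)
M + 34 = -266 + 34 = -232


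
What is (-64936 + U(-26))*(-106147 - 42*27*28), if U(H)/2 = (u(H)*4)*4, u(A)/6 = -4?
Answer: 9060515896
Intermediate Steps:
u(A) = -24 (u(A) = 6*(-4) = -24)
U(H) = -768 (U(H) = 2*(-24*4*4) = 2*(-96*4) = 2*(-384) = -768)
(-64936 + U(-26))*(-106147 - 42*27*28) = (-64936 - 768)*(-106147 - 42*27*28) = -65704*(-106147 - 1134*28) = -65704*(-106147 - 31752) = -65704*(-137899) = 9060515896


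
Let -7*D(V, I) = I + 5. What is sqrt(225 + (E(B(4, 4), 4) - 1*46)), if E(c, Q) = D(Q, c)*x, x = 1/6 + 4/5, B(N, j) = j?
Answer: sqrt(871010)/70 ≈ 13.333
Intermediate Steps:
D(V, I) = -5/7 - I/7 (D(V, I) = -(I + 5)/7 = -(5 + I)/7 = -5/7 - I/7)
x = 29/30 (x = 1*(1/6) + 4*(1/5) = 1/6 + 4/5 = 29/30 ≈ 0.96667)
E(c, Q) = -29/42 - 29*c/210 (E(c, Q) = (-5/7 - c/7)*(29/30) = -29/42 - 29*c/210)
sqrt(225 + (E(B(4, 4), 4) - 1*46)) = sqrt(225 + ((-29/42 - 29/210*4) - 1*46)) = sqrt(225 + ((-29/42 - 58/105) - 46)) = sqrt(225 + (-87/70 - 46)) = sqrt(225 - 3307/70) = sqrt(12443/70) = sqrt(871010)/70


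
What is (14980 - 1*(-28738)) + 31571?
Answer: 75289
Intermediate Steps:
(14980 - 1*(-28738)) + 31571 = (14980 + 28738) + 31571 = 43718 + 31571 = 75289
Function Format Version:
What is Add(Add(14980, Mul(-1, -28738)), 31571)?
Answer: 75289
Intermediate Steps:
Add(Add(14980, Mul(-1, -28738)), 31571) = Add(Add(14980, 28738), 31571) = Add(43718, 31571) = 75289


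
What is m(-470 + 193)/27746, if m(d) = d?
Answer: -277/27746 ≈ -0.0099834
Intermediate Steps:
m(-470 + 193)/27746 = (-470 + 193)/27746 = -277*1/27746 = -277/27746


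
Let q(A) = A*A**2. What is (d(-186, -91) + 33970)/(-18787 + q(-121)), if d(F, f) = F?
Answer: -8446/447587 ≈ -0.018870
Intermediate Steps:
q(A) = A**3
(d(-186, -91) + 33970)/(-18787 + q(-121)) = (-186 + 33970)/(-18787 + (-121)**3) = 33784/(-18787 - 1771561) = 33784/(-1790348) = 33784*(-1/1790348) = -8446/447587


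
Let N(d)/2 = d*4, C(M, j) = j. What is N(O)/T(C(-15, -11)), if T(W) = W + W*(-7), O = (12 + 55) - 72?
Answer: -20/33 ≈ -0.60606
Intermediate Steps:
O = -5 (O = 67 - 72 = -5)
T(W) = -6*W (T(W) = W - 7*W = -6*W)
N(d) = 8*d (N(d) = 2*(d*4) = 2*(4*d) = 8*d)
N(O)/T(C(-15, -11)) = (8*(-5))/((-6*(-11))) = -40/66 = -40*1/66 = -20/33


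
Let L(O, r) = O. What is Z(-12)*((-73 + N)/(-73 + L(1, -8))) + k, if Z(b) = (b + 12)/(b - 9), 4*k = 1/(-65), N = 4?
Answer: -1/260 ≈ -0.0038462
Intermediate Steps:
k = -1/260 (k = (¼)/(-65) = (¼)*(-1/65) = -1/260 ≈ -0.0038462)
Z(b) = (12 + b)/(-9 + b)
Z(-12)*((-73 + N)/(-73 + L(1, -8))) + k = ((12 - 12)/(-9 - 12))*((-73 + 4)/(-73 + 1)) - 1/260 = (0/(-21))*(-69/(-72)) - 1/260 = (-1/21*0)*(-69*(-1/72)) - 1/260 = 0*(23/24) - 1/260 = 0 - 1/260 = -1/260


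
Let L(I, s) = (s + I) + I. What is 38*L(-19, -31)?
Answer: -2622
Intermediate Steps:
L(I, s) = s + 2*I (L(I, s) = (I + s) + I = s + 2*I)
38*L(-19, -31) = 38*(-31 + 2*(-19)) = 38*(-31 - 38) = 38*(-69) = -2622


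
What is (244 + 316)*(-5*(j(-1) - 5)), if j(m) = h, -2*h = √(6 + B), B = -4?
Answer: 14000 + 1400*√2 ≈ 15980.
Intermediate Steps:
h = -√2/2 (h = -√(6 - 4)/2 = -√2/2 ≈ -0.70711)
j(m) = -√2/2
(244 + 316)*(-5*(j(-1) - 5)) = (244 + 316)*(-5*(-√2/2 - 5)) = 560*(-5*(-5 - √2/2)) = 560*(25 + 5*√2/2) = 14000 + 1400*√2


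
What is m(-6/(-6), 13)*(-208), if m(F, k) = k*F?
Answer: -2704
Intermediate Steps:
m(F, k) = F*k
m(-6/(-6), 13)*(-208) = (-6/(-6)*13)*(-208) = (-6*(-1/6)*13)*(-208) = (1*13)*(-208) = 13*(-208) = -2704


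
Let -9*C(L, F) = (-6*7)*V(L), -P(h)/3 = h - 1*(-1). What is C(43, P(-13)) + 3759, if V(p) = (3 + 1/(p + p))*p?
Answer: 13090/3 ≈ 4363.3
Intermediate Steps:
V(p) = p*(3 + 1/(2*p)) (V(p) = (3 + 1/(2*p))*p = p*(3 + 1/(2*p)))
P(h) = -3 - 3*h (P(h) = -3*(h - 1*(-1)) = -3*(h + 1) = -3*(1 + h) = -3 - 3*h)
C(L, F) = 7/3 + 14*L (C(L, F) = -(-6*7)*(½ + 3*L)/9 = -(-14)*(½ + 3*L)/3 = -(-21 - 126*L)/9 = 7/3 + 14*L)
C(43, P(-13)) + 3759 = (7/3 + 14*43) + 3759 = (7/3 + 602) + 3759 = 1813/3 + 3759 = 13090/3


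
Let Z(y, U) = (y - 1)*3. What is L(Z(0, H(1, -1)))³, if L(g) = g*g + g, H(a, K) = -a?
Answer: 216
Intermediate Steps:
Z(y, U) = -3 + 3*y (Z(y, U) = (-1 + y)*3 = -3 + 3*y)
L(g) = g + g² (L(g) = g² + g = g + g²)
L(Z(0, H(1, -1)))³ = ((-3 + 3*0)*(1 + (-3 + 3*0)))³ = ((-3 + 0)*(1 + (-3 + 0)))³ = (-3*(1 - 3))³ = (-3*(-2))³ = 6³ = 216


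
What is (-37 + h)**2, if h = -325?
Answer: 131044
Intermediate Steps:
(-37 + h)**2 = (-37 - 325)**2 = (-362)**2 = 131044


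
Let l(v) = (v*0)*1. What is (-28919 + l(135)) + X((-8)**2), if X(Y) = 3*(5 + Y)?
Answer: -28712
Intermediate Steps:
l(v) = 0 (l(v) = 0*1 = 0)
X(Y) = 15 + 3*Y
(-28919 + l(135)) + X((-8)**2) = (-28919 + 0) + (15 + 3*(-8)**2) = -28919 + (15 + 3*64) = -28919 + (15 + 192) = -28919 + 207 = -28712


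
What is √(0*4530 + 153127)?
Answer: √153127 ≈ 391.31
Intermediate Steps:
√(0*4530 + 153127) = √(0 + 153127) = √153127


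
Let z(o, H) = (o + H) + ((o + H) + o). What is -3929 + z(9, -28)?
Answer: -3958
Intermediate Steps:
z(o, H) = 2*H + 3*o (z(o, H) = (H + o) + ((H + o) + o) = (H + o) + (H + 2*o) = 2*H + 3*o)
-3929 + z(9, -28) = -3929 + (2*(-28) + 3*9) = -3929 + (-56 + 27) = -3929 - 29 = -3958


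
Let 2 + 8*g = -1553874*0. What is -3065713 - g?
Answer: -12262851/4 ≈ -3.0657e+6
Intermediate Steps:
g = -1/4 (g = -1/4 + (-1553874*0)/8 = -1/4 + (-73994*0)/8 = -1/4 + (1/8)*0 = -1/4 + 0 = -1/4 ≈ -0.25000)
-3065713 - g = -3065713 - 1*(-1/4) = -3065713 + 1/4 = -12262851/4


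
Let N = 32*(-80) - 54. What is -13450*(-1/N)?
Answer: -6725/1307 ≈ -5.1454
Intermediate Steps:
N = -2614 (N = -2560 - 54 = -2614)
-13450*(-1/N) = -13450/((-1*(-2614))) = -13450/2614 = -13450*1/2614 = -6725/1307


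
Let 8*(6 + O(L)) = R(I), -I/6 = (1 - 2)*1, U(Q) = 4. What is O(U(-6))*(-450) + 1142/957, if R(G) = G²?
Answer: 647117/957 ≈ 676.19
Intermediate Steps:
I = 6 (I = -6*(1 - 2) = -(-6) = -6*(-1) = 6)
O(L) = -3/2 (O(L) = -6 + (⅛)*6² = -6 + (⅛)*36 = -6 + 9/2 = -3/2)
O(U(-6))*(-450) + 1142/957 = -3/2*(-450) + 1142/957 = 675 + 1142*(1/957) = 675 + 1142/957 = 647117/957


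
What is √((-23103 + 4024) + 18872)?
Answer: 3*I*√23 ≈ 14.387*I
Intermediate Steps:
√((-23103 + 4024) + 18872) = √(-19079 + 18872) = √(-207) = 3*I*√23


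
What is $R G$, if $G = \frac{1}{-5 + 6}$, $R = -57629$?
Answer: $-57629$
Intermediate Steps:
$G = 1$ ($G = 1^{-1} = 1$)
$R G = \left(-57629\right) 1 = -57629$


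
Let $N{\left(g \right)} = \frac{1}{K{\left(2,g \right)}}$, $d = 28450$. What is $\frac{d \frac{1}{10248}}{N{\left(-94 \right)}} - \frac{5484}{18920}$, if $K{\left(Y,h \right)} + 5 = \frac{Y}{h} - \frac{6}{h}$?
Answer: $- \frac{8003702719}{569558220} \approx -14.052$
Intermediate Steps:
$K{\left(Y,h \right)} = -5 - \frac{6}{h} + \frac{Y}{h}$ ($K{\left(Y,h \right)} = -5 + \left(\frac{Y}{h} - \frac{6}{h}\right) = -5 + \left(- \frac{6}{h} + \frac{Y}{h}\right) = -5 - \frac{6}{h} + \frac{Y}{h}$)
$N{\left(g \right)} = \frac{g}{-4 - 5 g}$ ($N{\left(g \right)} = \frac{1}{\frac{1}{g} \left(-6 + 2 - 5 g\right)} = \frac{1}{\frac{1}{g} \left(-4 - 5 g\right)} = \frac{g}{-4 - 5 g}$)
$\frac{d \frac{1}{10248}}{N{\left(-94 \right)}} - \frac{5484}{18920} = \frac{28450 \cdot \frac{1}{10248}}{\left(-1\right) \left(-94\right) \frac{1}{4 + 5 \left(-94\right)}} - \frac{5484}{18920} = \frac{28450 \cdot \frac{1}{10248}}{\left(-1\right) \left(-94\right) \frac{1}{4 - 470}} - \frac{1371}{4730} = \frac{14225}{5124 \left(\left(-1\right) \left(-94\right) \frac{1}{-466}\right)} - \frac{1371}{4730} = \frac{14225}{5124 \left(\left(-1\right) \left(-94\right) \left(- \frac{1}{466}\right)\right)} - \frac{1371}{4730} = \frac{14225}{5124 \left(- \frac{47}{233}\right)} - \frac{1371}{4730} = \frac{14225}{5124} \left(- \frac{233}{47}\right) - \frac{1371}{4730} = - \frac{3314425}{240828} - \frac{1371}{4730} = - \frac{8003702719}{569558220}$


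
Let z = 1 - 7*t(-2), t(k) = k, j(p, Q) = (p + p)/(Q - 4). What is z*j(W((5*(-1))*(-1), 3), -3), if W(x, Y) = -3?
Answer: 90/7 ≈ 12.857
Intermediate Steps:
j(p, Q) = 2*p/(-4 + Q) (j(p, Q) = (2*p)/(-4 + Q) = 2*p/(-4 + Q))
z = 15 (z = 1 - 7*(-2) = 1 + 14 = 15)
z*j(W((5*(-1))*(-1), 3), -3) = 15*(2*(-3)/(-4 - 3)) = 15*(2*(-3)/(-7)) = 15*(2*(-3)*(-⅐)) = 15*(6/7) = 90/7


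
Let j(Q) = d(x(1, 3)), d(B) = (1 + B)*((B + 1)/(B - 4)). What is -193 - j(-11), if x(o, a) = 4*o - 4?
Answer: -771/4 ≈ -192.75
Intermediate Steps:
x(o, a) = -4 + 4*o
d(B) = (1 + B)²/(-4 + B) (d(B) = (1 + B)*((1 + B)/(-4 + B)) = (1 + B)²/(-4 + B))
j(Q) = -¼ (j(Q) = (1 + (-4 + 4*1))²/(-4 + (-4 + 4*1)) = (1 + (-4 + 4))²/(-4 + (-4 + 4)) = (1 + 0)²/(-4 + 0) = 1²/(-4) = 1*(-¼) = -¼)
-193 - j(-11) = -193 - 1*(-¼) = -193 + ¼ = -771/4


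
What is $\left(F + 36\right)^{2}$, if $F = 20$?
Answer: $3136$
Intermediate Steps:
$\left(F + 36\right)^{2} = \left(20 + 36\right)^{2} = 56^{2} = 3136$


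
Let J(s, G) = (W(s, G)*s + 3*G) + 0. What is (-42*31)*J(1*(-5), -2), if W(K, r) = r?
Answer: -5208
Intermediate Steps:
J(s, G) = 3*G + G*s (J(s, G) = (G*s + 3*G) + 0 = (3*G + G*s) + 0 = 3*G + G*s)
(-42*31)*J(1*(-5), -2) = (-42*31)*(-2*(3 + 1*(-5))) = -(-2604)*(3 - 5) = -(-2604)*(-2) = -1302*4 = -5208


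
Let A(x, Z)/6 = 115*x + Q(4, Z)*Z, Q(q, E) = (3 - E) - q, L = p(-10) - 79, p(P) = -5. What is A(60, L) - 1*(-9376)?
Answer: 8944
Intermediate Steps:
L = -84 (L = -5 - 79 = -84)
Q(q, E) = 3 - E - q
A(x, Z) = 690*x + 6*Z*(-1 - Z) (A(x, Z) = 6*(115*x + (3 - Z - 1*4)*Z) = 6*(115*x + (3 - Z - 4)*Z) = 6*(115*x + (-1 - Z)*Z) = 6*(115*x + Z*(-1 - Z)) = 690*x + 6*Z*(-1 - Z))
A(60, L) - 1*(-9376) = (690*60 - 6*(-84)*(1 - 84)) - 1*(-9376) = (41400 - 6*(-84)*(-83)) + 9376 = (41400 - 41832) + 9376 = -432 + 9376 = 8944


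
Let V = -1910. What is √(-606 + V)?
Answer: 2*I*√629 ≈ 50.16*I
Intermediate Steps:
√(-606 + V) = √(-606 - 1910) = √(-2516) = 2*I*√629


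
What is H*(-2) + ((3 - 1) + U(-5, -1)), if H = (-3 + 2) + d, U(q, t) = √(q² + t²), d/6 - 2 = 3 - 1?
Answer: -44 + √26 ≈ -38.901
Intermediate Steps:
d = 24 (d = 12 + 6*(3 - 1) = 12 + 6*2 = 12 + 12 = 24)
H = 23 (H = (-3 + 2) + 24 = -1 + 24 = 23)
H*(-2) + ((3 - 1) + U(-5, -1)) = 23*(-2) + ((3 - 1) + √((-5)² + (-1)²)) = -46 + (2 + √(25 + 1)) = -46 + (2 + √26) = -44 + √26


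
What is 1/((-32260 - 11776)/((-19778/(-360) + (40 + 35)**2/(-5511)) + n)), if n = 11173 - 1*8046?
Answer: -1051802413/14560943760 ≈ -0.072235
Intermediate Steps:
n = 3127 (n = 11173 - 8046 = 3127)
1/((-32260 - 11776)/((-19778/(-360) + (40 + 35)**2/(-5511)) + n)) = 1/((-32260 - 11776)/((-19778/(-360) + (40 + 35)**2/(-5511)) + 3127)) = 1/(-44036/((-19778*(-1/360) + 75**2*(-1/5511)) + 3127)) = 1/(-44036/((9889/180 + 5625*(-1/5511)) + 3127)) = 1/(-44036/((9889/180 - 1875/1837) + 3127)) = 1/(-44036/(17828593/330660 + 3127)) = 1/(-44036/1051802413/330660) = 1/(-44036*330660/1051802413) = 1/(-14560943760/1051802413) = -1051802413/14560943760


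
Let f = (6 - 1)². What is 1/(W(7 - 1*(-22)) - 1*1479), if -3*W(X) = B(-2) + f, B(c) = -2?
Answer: -3/4460 ≈ -0.00067265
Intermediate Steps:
f = 25 (f = 5² = 25)
W(X) = -23/3 (W(X) = -(-2 + 25)/3 = -⅓*23 = -23/3)
1/(W(7 - 1*(-22)) - 1*1479) = 1/(-23/3 - 1*1479) = 1/(-23/3 - 1479) = 1/(-4460/3) = -3/4460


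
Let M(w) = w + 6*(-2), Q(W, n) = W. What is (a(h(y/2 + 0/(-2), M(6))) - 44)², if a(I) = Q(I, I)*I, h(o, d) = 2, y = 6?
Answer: 1600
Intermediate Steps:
M(w) = -12 + w (M(w) = w - 12 = -12 + w)
a(I) = I² (a(I) = I*I = I²)
(a(h(y/2 + 0/(-2), M(6))) - 44)² = (2² - 44)² = (4 - 44)² = (-40)² = 1600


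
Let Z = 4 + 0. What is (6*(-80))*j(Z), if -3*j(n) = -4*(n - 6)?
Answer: 1280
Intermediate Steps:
Z = 4
j(n) = -8 + 4*n/3 (j(n) = -(-4)*(n - 6)/3 = -(-4)*(-6 + n)/3 = -(24 - 4*n)/3 = -8 + 4*n/3)
(6*(-80))*j(Z) = (6*(-80))*(-8 + (4/3)*4) = -480*(-8 + 16/3) = -480*(-8/3) = 1280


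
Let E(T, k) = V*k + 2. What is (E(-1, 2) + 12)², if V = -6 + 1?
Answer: 16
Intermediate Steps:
V = -5
E(T, k) = 2 - 5*k (E(T, k) = -5*k + 2 = 2 - 5*k)
(E(-1, 2) + 12)² = ((2 - 5*2) + 12)² = ((2 - 10) + 12)² = (-8 + 12)² = 4² = 16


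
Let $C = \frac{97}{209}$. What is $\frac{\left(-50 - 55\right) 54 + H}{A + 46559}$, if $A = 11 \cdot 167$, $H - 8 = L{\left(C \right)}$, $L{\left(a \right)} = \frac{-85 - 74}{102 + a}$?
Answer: $- \frac{121284961}{1036400340} \approx -0.11703$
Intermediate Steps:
$C = \frac{97}{209}$ ($C = 97 \cdot \frac{1}{209} = \frac{97}{209} \approx 0.46411$)
$L{\left(a \right)} = - \frac{159}{102 + a}$
$H = \frac{138089}{21415}$ ($H = 8 - \frac{159}{102 + \frac{97}{209}} = 8 - \frac{159}{\frac{21415}{209}} = 8 - \frac{33231}{21415} = \frac{138089}{21415} \approx 6.4482$)
$A = 1837$
$\frac{\left(-50 - 55\right) 54 + H}{A + 46559} = \frac{\left(-50 - 55\right) 54 + \frac{138089}{21415}}{1837 + 46559} = \frac{\left(-105\right) 54 + \frac{138089}{21415}}{48396} = \left(-5670 + \frac{138089}{21415}\right) \frac{1}{48396} = \left(- \frac{121284961}{21415}\right) \frac{1}{48396} = - \frac{121284961}{1036400340}$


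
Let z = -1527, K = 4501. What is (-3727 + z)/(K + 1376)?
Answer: -5254/5877 ≈ -0.89399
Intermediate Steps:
(-3727 + z)/(K + 1376) = (-3727 - 1527)/(4501 + 1376) = -5254/5877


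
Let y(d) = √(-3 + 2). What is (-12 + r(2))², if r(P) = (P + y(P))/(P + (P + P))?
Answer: (70 - I)²/36 ≈ 136.08 - 3.8889*I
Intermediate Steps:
y(d) = I (y(d) = √(-1) = I)
r(P) = (I + P)/(3*P) (r(P) = (P + I)/(P + (P + P)) = (I + P)/(P + 2*P) = (I + P)/((3*P)) = (I + P)*(1/(3*P)) = (I + P)/(3*P))
(-12 + r(2))² = (-12 + (⅓)*(I + 2)/2)² = (-12 + (⅓)*(½)*(2 + I))² = (-12 + (⅓ + I/6))² = (-35/3 + I/6)²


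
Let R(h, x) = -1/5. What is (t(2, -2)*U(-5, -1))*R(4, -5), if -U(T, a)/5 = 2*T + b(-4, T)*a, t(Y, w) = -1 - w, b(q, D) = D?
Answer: -5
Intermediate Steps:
R(h, x) = -⅕ (R(h, x) = -1*⅕ = -⅕)
U(T, a) = -10*T - 5*T*a (U(T, a) = -5*(2*T + T*a) = -10*T - 5*T*a)
(t(2, -2)*U(-5, -1))*R(4, -5) = ((-1 - 1*(-2))*(5*(-5)*(-2 - 1*(-1))))*(-⅕) = ((-1 + 2)*(5*(-5)*(-2 + 1)))*(-⅕) = (1*(5*(-5)*(-1)))*(-⅕) = (1*25)*(-⅕) = 25*(-⅕) = -5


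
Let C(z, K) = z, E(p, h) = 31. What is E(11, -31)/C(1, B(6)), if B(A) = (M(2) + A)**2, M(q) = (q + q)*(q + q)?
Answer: 31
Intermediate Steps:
M(q) = 4*q**2 (M(q) = (2*q)*(2*q) = 4*q**2)
B(A) = (16 + A)**2 (B(A) = (4*2**2 + A)**2 = (4*4 + A)**2 = (16 + A)**2)
E(11, -31)/C(1, B(6)) = 31/1 = 31*1 = 31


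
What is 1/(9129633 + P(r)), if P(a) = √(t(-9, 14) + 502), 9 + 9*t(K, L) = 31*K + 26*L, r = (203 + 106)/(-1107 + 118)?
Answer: 82166697/750151788427607 - 3*√4594/750151788427607 ≈ 1.0953e-7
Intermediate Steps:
r = -309/989 (r = 309/(-989) = 309*(-1/989) = -309/989 ≈ -0.31244)
t(K, L) = -1 + 26*L/9 + 31*K/9 (t(K, L) = -1 + (31*K + 26*L)/9 = -1 + (26*L + 31*K)/9 = -1 + (26*L/9 + 31*K/9) = -1 + 26*L/9 + 31*K/9)
P(a) = √4594/3 (P(a) = √((-1 + (26/9)*14 + (31/9)*(-9)) + 502) = √((-1 + 364/9 - 31) + 502) = √(76/9 + 502) = √(4594/9) = √4594/3)
1/(9129633 + P(r)) = 1/(9129633 + √4594/3)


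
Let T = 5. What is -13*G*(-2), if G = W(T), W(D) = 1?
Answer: 26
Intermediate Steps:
G = 1
-13*G*(-2) = -13*1*(-2) = -13*(-2) = 26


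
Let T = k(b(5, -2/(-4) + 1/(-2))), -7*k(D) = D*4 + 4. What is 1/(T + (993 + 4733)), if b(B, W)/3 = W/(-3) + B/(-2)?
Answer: 7/40108 ≈ 0.00017453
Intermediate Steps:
b(B, W) = -W - 3*B/2 (b(B, W) = 3*(W/(-3) + B/(-2)) = 3*(W*(-⅓) + B*(-½)) = 3*(-W/3 - B/2) = 3*(-B/2 - W/3) = -W - 3*B/2)
k(D) = -4/7 - 4*D/7 (k(D) = -(D*4 + 4)/7 = -(4*D + 4)/7 = -(4 + 4*D)/7 = -4/7 - 4*D/7)
T = 26/7 (T = -4/7 - 4*(-(-2/(-4) + 1/(-2)) - 3/2*5)/7 = -4/7 - 4*(-(-2*(-¼) + 1*(-½)) - 15/2)/7 = -4/7 - 4*(-(½ - ½) - 15/2)/7 = -4/7 - 4*(-1*0 - 15/2)/7 = -4/7 - 4*(0 - 15/2)/7 = -4/7 - 4/7*(-15/2) = -4/7 + 30/7 = 26/7 ≈ 3.7143)
1/(T + (993 + 4733)) = 1/(26/7 + (993 + 4733)) = 1/(26/7 + 5726) = 1/(40108/7) = 7/40108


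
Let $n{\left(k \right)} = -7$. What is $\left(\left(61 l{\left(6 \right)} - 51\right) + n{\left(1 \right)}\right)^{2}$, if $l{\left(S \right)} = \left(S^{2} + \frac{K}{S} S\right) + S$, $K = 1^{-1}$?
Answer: $6579225$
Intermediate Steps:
$K = 1$
$l{\left(S \right)} = 1 + S + S^{2}$ ($l{\left(S \right)} = \left(S^{2} + 1 \frac{1}{S} S\right) + S = \left(S^{2} + \frac{S}{S}\right) + S = \left(S^{2} + 1\right) + S = \left(1 + S^{2}\right) + S = 1 + S + S^{2}$)
$\left(\left(61 l{\left(6 \right)} - 51\right) + n{\left(1 \right)}\right)^{2} = \left(\left(61 \left(1 + 6 + 6^{2}\right) - 51\right) - 7\right)^{2} = \left(\left(61 \left(1 + 6 + 36\right) - 51\right) - 7\right)^{2} = \left(\left(61 \cdot 43 - 51\right) - 7\right)^{2} = \left(\left(2623 - 51\right) - 7\right)^{2} = \left(2572 - 7\right)^{2} = 2565^{2} = 6579225$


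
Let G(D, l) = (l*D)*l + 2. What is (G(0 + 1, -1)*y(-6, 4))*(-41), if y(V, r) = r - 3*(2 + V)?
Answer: -1968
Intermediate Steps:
G(D, l) = 2 + D*l² (G(D, l) = (D*l)*l + 2 = D*l² + 2 = 2 + D*l²)
y(V, r) = -6 + r - 3*V (y(V, r) = r - (6 + 3*V) = r + (-6 - 3*V) = -6 + r - 3*V)
(G(0 + 1, -1)*y(-6, 4))*(-41) = ((2 + (0 + 1)*(-1)²)*(-6 + 4 - 3*(-6)))*(-41) = ((2 + 1*1)*(-6 + 4 + 18))*(-41) = ((2 + 1)*16)*(-41) = (3*16)*(-41) = 48*(-41) = -1968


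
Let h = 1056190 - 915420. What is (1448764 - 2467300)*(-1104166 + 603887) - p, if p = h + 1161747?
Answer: 509550869027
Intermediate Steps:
h = 140770
p = 1302517 (p = 140770 + 1161747 = 1302517)
(1448764 - 2467300)*(-1104166 + 603887) - p = (1448764 - 2467300)*(-1104166 + 603887) - 1*1302517 = -1018536*(-500279) - 1302517 = 509552171544 - 1302517 = 509550869027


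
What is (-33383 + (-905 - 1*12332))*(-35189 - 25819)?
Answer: 2844192960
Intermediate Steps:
(-33383 + (-905 - 1*12332))*(-35189 - 25819) = (-33383 + (-905 - 12332))*(-61008) = (-33383 - 13237)*(-61008) = -46620*(-61008) = 2844192960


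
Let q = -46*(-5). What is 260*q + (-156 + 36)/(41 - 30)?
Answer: 657680/11 ≈ 59789.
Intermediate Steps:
q = 230
260*q + (-156 + 36)/(41 - 30) = 260*230 + (-156 + 36)/(41 - 30) = 59800 - 120/11 = 657680/11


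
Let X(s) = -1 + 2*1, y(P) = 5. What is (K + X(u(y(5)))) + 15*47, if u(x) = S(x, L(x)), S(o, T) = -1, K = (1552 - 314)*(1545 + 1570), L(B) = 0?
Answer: 3857076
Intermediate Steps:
K = 3856370 (K = 1238*3115 = 3856370)
u(x) = -1
X(s) = 1 (X(s) = -1 + 2 = 1)
(K + X(u(y(5)))) + 15*47 = (3856370 + 1) + 15*47 = 3856371 + 705 = 3857076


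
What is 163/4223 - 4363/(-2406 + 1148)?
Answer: 18630003/5312534 ≈ 3.5068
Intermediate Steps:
163/4223 - 4363/(-2406 + 1148) = 163*(1/4223) - 4363/(-1258) = 163/4223 - 4363*(-1/1258) = 163/4223 + 4363/1258 = 18630003/5312534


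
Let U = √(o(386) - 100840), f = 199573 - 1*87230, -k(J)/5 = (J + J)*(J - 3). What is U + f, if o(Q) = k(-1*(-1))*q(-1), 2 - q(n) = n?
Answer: 112343 + 2*I*√25195 ≈ 1.1234e+5 + 317.46*I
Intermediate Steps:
q(n) = 2 - n
k(J) = -10*J*(-3 + J) (k(J) = -5*(J + J)*(J - 3) = -5*2*J*(-3 + J) = -10*J*(-3 + J))
o(Q) = 60 (o(Q) = (10*(-1*(-1))*(3 - (-1)*(-1)))*(2 - 1*(-1)) = (10*1*(3 - 1*1))*(2 + 1) = (10*1*(3 - 1))*3 = (10*1*2)*3 = 20*3 = 60)
f = 112343 (f = 199573 - 87230 = 112343)
U = 2*I*√25195 (U = √(60 - 100840) = √(-100780) = 2*I*√25195 ≈ 317.46*I)
U + f = 2*I*√25195 + 112343 = 112343 + 2*I*√25195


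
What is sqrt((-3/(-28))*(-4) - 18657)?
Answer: I*sqrt(914214)/7 ≈ 136.59*I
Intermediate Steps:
sqrt((-3/(-28))*(-4) - 18657) = sqrt(-1/28*(-3)*(-4) - 18657) = sqrt((3/28)*(-4) - 18657) = sqrt(-3/7 - 18657) = sqrt(-130602/7) = I*sqrt(914214)/7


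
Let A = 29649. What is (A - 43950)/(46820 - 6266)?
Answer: -1589/4506 ≈ -0.35264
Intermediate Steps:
(A - 43950)/(46820 - 6266) = (29649 - 43950)/(46820 - 6266) = -14301/40554 = -14301*1/40554 = -1589/4506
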